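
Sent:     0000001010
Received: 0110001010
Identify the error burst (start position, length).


XOR: 0110000000

Burst at position 1, length 2


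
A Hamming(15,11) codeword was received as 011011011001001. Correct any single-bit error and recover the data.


Syndrome = 0: no error detected

Data: 11101001001 (no errors)


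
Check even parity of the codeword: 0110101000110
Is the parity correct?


Number of 1s: 6

Yes, parity is correct (6 ones)


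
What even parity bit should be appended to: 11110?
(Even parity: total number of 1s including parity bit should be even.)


Number of 1s in data: 4
Parity bit: 0

0


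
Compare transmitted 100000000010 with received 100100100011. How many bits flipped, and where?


XOR: 000100100001

3 error(s) at position(s): 3, 6, 11


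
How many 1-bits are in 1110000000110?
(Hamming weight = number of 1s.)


Counting 1s in 1110000000110

5


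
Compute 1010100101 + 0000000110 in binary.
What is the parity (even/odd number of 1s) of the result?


1010100101 = 677
0000000110 = 6
Sum = 683 = 1010101011
1s count = 6

even parity (6 ones in 1010101011)


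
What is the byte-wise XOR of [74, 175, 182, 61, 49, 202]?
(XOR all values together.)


XOR chain: 74 ^ 175 ^ 182 ^ 61 ^ 49 ^ 202 = 149

149


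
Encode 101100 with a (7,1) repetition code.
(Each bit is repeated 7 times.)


Each bit -> 7 copies

111111100000001111111111111100000000000000


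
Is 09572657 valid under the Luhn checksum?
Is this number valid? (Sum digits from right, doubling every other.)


Luhn sum = 35
35 mod 10 = 5

Invalid (Luhn sum mod 10 = 5)


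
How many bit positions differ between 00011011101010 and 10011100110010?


XOR: 10000111011000
Count of 1s: 6

6


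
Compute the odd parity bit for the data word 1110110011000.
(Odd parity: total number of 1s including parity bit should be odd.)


Number of 1s in data: 7
Parity bit: 0

0


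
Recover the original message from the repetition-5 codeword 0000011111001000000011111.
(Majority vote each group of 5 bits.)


Groups: 00000, 11111, 00100, 00000, 11111
Majority votes: 01001

01001


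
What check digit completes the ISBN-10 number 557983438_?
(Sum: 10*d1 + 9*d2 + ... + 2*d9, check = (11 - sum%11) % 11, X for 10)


Weighted sum: 318
318 mod 11 = 10

Check digit: 1


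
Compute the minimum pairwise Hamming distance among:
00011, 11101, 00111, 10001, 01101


Comparing all pairs, minimum distance: 1
Can detect 0 errors, correct 0 errors

1


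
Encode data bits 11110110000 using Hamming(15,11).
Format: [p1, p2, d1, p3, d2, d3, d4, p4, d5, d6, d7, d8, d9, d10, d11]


Parity bits: p1=0, p2=1, p3=1, p4=0

011111100110000


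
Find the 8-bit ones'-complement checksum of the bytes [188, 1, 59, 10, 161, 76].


Sum = 495 mod 256 = 239
Complement = 16

16


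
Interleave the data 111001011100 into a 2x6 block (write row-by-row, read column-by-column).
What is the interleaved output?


Matrix:
  111001
  011100
Read columns: 101111010010

101111010010


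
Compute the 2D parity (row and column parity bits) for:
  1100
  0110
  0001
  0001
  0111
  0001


Row parities: 001111
Column parities: 1100

Row P: 001111, Col P: 1100, Corner: 0


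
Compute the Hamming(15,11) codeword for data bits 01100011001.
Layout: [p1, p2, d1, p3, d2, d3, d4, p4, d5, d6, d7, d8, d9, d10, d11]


Parity bits: p1=1, p2=1, p3=0, p4=1

110011010011001


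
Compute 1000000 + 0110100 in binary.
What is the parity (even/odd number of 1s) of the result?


1000000 = 64
0110100 = 52
Sum = 116 = 1110100
1s count = 4

even parity (4 ones in 1110100)


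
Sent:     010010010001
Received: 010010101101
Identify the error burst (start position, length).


XOR: 000000111100

Burst at position 6, length 4


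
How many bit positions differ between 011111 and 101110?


XOR: 110001
Count of 1s: 3

3


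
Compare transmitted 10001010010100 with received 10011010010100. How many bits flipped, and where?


XOR: 00010000000000

1 error(s) at position(s): 3


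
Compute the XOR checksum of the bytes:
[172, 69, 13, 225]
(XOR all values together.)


XOR chain: 172 ^ 69 ^ 13 ^ 225 = 5

5


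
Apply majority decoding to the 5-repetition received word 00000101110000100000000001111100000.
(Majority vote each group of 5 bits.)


Groups: 00000, 10111, 00001, 00000, 00000, 11111, 00000
Majority votes: 0100010

0100010


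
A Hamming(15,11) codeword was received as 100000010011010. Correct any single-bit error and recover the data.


Syndrome = 0: no error detected

Data: 00000011010 (no errors)


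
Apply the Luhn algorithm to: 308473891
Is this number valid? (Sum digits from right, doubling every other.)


Luhn sum = 50
50 mod 10 = 0

Valid (Luhn sum mod 10 = 0)


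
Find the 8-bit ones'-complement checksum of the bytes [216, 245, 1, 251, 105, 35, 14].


Sum = 867 mod 256 = 99
Complement = 156

156


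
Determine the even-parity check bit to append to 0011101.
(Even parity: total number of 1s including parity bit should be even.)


Number of 1s in data: 4
Parity bit: 0

0


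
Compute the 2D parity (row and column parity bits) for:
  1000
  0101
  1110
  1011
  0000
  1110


Row parities: 101101
Column parities: 0110

Row P: 101101, Col P: 0110, Corner: 0


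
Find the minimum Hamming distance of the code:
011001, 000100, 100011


Comparing all pairs, minimum distance: 4
Can detect 3 errors, correct 1 errors

4


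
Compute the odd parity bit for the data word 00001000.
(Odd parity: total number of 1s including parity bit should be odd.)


Number of 1s in data: 1
Parity bit: 0

0


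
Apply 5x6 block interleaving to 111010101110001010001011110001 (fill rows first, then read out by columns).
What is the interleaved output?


Matrix:
  111010
  101110
  001010
  001011
  110001
Read columns: 110011000111110010001111000011

110011000111110010001111000011


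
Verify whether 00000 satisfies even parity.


Number of 1s: 0

Yes, parity is correct (0 ones)


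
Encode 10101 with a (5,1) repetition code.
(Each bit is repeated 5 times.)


Each bit -> 5 copies

1111100000111110000011111


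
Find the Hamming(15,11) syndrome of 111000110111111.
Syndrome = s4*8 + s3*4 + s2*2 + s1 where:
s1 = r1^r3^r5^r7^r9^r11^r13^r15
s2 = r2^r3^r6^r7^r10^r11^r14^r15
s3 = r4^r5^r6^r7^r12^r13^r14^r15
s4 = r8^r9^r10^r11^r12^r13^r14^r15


s1=0, s2=1, s3=1, s4=1

Syndrome = 14 (error at position 14)


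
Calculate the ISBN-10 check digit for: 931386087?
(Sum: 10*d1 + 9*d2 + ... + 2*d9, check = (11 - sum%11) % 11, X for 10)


Weighted sum: 262
262 mod 11 = 9

Check digit: 2


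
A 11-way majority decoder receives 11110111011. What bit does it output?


Ones: 9 out of 11
Threshold: 6

1 (9/11 voted 1)


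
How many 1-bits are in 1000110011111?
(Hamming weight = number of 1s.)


Counting 1s in 1000110011111

8


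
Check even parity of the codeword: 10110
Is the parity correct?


Number of 1s: 3

No, parity error (3 ones)


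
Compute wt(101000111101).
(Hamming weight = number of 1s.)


Counting 1s in 101000111101

7


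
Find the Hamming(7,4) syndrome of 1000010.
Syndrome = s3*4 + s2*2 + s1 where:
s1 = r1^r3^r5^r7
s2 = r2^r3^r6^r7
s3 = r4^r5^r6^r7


s1=1, s2=1, s3=1

Syndrome = 7 (error at position 7)


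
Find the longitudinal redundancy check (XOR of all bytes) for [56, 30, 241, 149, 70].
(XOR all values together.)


XOR chain: 56 ^ 30 ^ 241 ^ 149 ^ 70 = 4

4


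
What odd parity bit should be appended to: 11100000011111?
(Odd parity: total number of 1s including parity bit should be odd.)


Number of 1s in data: 8
Parity bit: 1

1


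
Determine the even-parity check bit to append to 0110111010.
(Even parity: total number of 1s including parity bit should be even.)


Number of 1s in data: 6
Parity bit: 0

0


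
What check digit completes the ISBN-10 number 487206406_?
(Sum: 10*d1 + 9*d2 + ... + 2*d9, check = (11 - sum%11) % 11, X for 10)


Weighted sum: 240
240 mod 11 = 9

Check digit: 2


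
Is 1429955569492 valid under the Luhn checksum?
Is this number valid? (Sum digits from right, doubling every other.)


Luhn sum = 66
66 mod 10 = 6

Invalid (Luhn sum mod 10 = 6)


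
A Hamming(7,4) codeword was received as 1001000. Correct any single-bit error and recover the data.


Syndrome = 5: error at position 5

Data: 0100 (corrected bit 5)


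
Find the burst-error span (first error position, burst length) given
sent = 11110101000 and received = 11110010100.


XOR: 00000111100

Burst at position 5, length 4


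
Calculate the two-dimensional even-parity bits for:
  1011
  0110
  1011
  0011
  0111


Row parities: 10101
Column parities: 0010

Row P: 10101, Col P: 0010, Corner: 1


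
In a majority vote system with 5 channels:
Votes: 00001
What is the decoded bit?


Ones: 1 out of 5
Threshold: 3

0 (1/5 voted 1)


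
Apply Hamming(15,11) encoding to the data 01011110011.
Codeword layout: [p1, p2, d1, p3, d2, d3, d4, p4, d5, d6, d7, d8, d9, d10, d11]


Parity bits: p1=1, p2=1, p3=0, p4=1

110010111110011


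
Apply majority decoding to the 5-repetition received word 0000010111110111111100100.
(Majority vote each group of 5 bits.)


Groups: 00000, 10111, 11011, 11111, 00100
Majority votes: 01110

01110


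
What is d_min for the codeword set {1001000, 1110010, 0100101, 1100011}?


Comparing all pairs, minimum distance: 2
Can detect 1 errors, correct 0 errors

2


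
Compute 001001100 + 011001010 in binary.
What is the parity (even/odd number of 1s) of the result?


001001100 = 76
011001010 = 202
Sum = 278 = 100010110
1s count = 4

even parity (4 ones in 100010110)


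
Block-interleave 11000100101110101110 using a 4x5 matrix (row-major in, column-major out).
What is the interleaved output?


Matrix:
  11000
  10010
  11101
  01110
Read columns: 11101011001101010010

11101011001101010010


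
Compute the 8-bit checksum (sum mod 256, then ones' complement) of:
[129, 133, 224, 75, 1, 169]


Sum = 731 mod 256 = 219
Complement = 36

36


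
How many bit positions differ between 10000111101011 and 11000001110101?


XOR: 01000110011110
Count of 1s: 7

7


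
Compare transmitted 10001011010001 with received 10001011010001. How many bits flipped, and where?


XOR: 00000000000000

0 errors (received matches sent)


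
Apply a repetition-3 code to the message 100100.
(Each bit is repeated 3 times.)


Each bit -> 3 copies

111000000111000000


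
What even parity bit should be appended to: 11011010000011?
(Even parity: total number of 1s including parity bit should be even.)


Number of 1s in data: 7
Parity bit: 1

1


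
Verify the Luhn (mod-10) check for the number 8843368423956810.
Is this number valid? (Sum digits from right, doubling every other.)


Luhn sum = 83
83 mod 10 = 3

Invalid (Luhn sum mod 10 = 3)


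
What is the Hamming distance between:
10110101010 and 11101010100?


XOR: 01011111110
Count of 1s: 8

8


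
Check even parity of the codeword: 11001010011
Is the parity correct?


Number of 1s: 6

Yes, parity is correct (6 ones)


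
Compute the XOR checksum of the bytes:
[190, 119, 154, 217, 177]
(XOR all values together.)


XOR chain: 190 ^ 119 ^ 154 ^ 217 ^ 177 = 59

59


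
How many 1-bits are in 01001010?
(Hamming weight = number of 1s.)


Counting 1s in 01001010

3


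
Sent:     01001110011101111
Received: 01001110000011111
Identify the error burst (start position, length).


XOR: 00000000011110000

Burst at position 9, length 4


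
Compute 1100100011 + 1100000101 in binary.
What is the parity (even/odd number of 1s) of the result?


1100100011 = 803
1100000101 = 773
Sum = 1576 = 11000101000
1s count = 4

even parity (4 ones in 11000101000)


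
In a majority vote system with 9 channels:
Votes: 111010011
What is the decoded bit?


Ones: 6 out of 9
Threshold: 5

1 (6/9 voted 1)


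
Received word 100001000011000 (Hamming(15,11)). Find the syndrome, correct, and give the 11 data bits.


Syndrome = 0: no error detected

Data: 00100011000 (no errors)


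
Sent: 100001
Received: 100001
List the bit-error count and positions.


XOR: 000000

0 errors (received matches sent)


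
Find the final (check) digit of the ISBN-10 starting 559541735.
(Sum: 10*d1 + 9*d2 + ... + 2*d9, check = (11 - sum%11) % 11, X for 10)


Weighted sum: 278
278 mod 11 = 3

Check digit: 8


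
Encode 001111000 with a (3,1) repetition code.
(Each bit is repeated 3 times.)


Each bit -> 3 copies

000000111111111111000000000


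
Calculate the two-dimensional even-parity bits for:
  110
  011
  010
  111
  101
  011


Row parities: 001100
Column parities: 110

Row P: 001100, Col P: 110, Corner: 0


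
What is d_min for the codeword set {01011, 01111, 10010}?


Comparing all pairs, minimum distance: 1
Can detect 0 errors, correct 0 errors

1


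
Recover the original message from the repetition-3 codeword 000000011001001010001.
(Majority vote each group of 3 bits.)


Groups: 000, 000, 011, 001, 001, 010, 001
Majority votes: 0010000

0010000


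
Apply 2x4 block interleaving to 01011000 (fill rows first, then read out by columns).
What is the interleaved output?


Matrix:
  0101
  1000
Read columns: 01100010

01100010


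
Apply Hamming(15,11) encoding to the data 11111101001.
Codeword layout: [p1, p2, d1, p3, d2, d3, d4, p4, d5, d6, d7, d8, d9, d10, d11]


Parity bits: p1=1, p2=1, p3=1, p4=0

111111101101001


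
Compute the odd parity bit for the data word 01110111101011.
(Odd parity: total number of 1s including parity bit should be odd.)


Number of 1s in data: 10
Parity bit: 1

1


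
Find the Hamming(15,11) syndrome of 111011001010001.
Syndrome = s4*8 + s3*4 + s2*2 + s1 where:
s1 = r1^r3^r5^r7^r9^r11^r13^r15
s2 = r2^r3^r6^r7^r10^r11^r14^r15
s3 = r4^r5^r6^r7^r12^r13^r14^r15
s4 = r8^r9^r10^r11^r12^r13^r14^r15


s1=0, s2=1, s3=1, s4=1

Syndrome = 14 (error at position 14)


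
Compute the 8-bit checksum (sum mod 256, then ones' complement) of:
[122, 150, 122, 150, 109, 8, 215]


Sum = 876 mod 256 = 108
Complement = 147

147


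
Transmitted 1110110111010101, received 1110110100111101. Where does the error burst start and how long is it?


XOR: 0000000011101000

Burst at position 8, length 5


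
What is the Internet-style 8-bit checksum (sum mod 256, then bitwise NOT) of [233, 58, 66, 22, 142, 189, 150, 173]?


Sum = 1033 mod 256 = 9
Complement = 246

246


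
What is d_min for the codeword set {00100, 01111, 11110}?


Comparing all pairs, minimum distance: 2
Can detect 1 errors, correct 0 errors

2


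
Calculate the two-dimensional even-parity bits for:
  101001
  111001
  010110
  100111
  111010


Row parities: 10100
Column parities: 011011

Row P: 10100, Col P: 011011, Corner: 0


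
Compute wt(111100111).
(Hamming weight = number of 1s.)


Counting 1s in 111100111

7


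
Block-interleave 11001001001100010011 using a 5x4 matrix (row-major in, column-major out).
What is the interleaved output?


Matrix:
  1100
  1001
  0011
  0001
  0011
Read columns: 11000100000010101111

11000100000010101111


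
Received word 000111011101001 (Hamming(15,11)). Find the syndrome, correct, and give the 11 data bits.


Syndrome = 15: error at position 15

Data: 01101101000 (corrected bit 15)


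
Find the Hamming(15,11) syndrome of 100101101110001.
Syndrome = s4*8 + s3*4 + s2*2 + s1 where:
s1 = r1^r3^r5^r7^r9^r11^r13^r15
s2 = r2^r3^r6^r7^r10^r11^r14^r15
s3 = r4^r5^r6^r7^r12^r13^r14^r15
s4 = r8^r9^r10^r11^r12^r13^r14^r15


s1=1, s2=1, s3=0, s4=0

Syndrome = 3 (error at position 3)


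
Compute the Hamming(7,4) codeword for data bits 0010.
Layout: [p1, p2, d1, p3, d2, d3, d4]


Parity bits: p1=0, p2=1, p3=1

0101010


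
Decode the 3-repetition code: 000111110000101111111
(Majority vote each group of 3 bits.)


Groups: 000, 111, 110, 000, 101, 111, 111
Majority votes: 0110111

0110111


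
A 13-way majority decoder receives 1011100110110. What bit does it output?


Ones: 8 out of 13
Threshold: 7

1 (8/13 voted 1)


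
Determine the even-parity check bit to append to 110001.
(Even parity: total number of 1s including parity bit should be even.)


Number of 1s in data: 3
Parity bit: 1

1


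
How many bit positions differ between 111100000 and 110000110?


XOR: 001100110
Count of 1s: 4

4


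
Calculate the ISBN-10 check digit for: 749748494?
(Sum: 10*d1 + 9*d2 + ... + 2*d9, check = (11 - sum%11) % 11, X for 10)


Weighted sum: 342
342 mod 11 = 1

Check digit: X


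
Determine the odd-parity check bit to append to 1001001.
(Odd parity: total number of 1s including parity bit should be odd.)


Number of 1s in data: 3
Parity bit: 0

0


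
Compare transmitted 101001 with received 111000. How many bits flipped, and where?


XOR: 010001

2 error(s) at position(s): 1, 5


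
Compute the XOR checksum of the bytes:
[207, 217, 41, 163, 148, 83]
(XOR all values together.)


XOR chain: 207 ^ 217 ^ 41 ^ 163 ^ 148 ^ 83 = 91

91


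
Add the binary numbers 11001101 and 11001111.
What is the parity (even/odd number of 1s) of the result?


11001101 = 205
11001111 = 207
Sum = 412 = 110011100
1s count = 5

odd parity (5 ones in 110011100)


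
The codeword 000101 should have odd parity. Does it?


Number of 1s: 2

No, parity error (2 ones)


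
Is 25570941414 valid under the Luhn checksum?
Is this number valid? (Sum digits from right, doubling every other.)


Luhn sum = 38
38 mod 10 = 8

Invalid (Luhn sum mod 10 = 8)


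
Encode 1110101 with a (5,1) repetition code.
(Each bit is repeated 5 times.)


Each bit -> 5 copies

11111111111111100000111110000011111


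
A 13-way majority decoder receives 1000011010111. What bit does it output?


Ones: 7 out of 13
Threshold: 7

1 (7/13 voted 1)


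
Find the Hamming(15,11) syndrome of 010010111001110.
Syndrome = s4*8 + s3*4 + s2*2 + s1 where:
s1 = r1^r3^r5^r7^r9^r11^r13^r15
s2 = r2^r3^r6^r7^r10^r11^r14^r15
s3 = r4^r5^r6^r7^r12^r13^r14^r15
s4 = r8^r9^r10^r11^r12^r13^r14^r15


s1=0, s2=1, s3=1, s4=1

Syndrome = 14 (error at position 14)


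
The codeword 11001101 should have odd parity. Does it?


Number of 1s: 5

Yes, parity is correct (5 ones)


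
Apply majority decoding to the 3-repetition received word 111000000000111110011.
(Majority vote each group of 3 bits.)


Groups: 111, 000, 000, 000, 111, 110, 011
Majority votes: 1000111

1000111


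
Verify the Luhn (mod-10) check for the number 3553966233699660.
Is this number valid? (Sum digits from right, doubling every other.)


Luhn sum = 74
74 mod 10 = 4

Invalid (Luhn sum mod 10 = 4)


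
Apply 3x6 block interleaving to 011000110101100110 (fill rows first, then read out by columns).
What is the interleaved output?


Matrix:
  011000
  110101
  100110
Read columns: 011110100011001010

011110100011001010


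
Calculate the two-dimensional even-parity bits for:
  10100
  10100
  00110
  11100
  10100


Row parities: 00010
Column parities: 01110

Row P: 00010, Col P: 01110, Corner: 1


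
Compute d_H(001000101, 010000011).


XOR: 011000110
Count of 1s: 4

4


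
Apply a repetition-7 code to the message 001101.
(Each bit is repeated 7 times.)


Each bit -> 7 copies

000000000000001111111111111100000001111111


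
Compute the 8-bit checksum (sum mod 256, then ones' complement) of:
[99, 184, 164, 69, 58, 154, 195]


Sum = 923 mod 256 = 155
Complement = 100

100


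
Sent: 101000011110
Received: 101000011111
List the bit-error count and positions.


XOR: 000000000001

1 error(s) at position(s): 11


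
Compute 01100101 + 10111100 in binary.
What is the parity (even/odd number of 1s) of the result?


01100101 = 101
10111100 = 188
Sum = 289 = 100100001
1s count = 3

odd parity (3 ones in 100100001)


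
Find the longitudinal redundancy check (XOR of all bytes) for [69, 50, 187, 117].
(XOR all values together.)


XOR chain: 69 ^ 50 ^ 187 ^ 117 = 185

185


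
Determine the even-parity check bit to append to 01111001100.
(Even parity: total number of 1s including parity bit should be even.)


Number of 1s in data: 6
Parity bit: 0

0


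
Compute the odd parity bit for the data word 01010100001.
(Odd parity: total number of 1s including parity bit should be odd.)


Number of 1s in data: 4
Parity bit: 1

1


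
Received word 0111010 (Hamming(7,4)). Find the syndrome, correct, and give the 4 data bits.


Syndrome = 3: error at position 3

Data: 0010 (corrected bit 3)


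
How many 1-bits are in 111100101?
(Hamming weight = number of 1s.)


Counting 1s in 111100101

6


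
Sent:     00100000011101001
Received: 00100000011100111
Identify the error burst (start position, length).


XOR: 00000000000001110

Burst at position 13, length 3


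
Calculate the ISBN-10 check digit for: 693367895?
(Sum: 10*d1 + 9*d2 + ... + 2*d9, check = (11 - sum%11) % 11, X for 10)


Weighted sum: 326
326 mod 11 = 7

Check digit: 4


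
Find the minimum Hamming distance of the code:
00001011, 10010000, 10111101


Comparing all pairs, minimum distance: 4
Can detect 3 errors, correct 1 errors

4


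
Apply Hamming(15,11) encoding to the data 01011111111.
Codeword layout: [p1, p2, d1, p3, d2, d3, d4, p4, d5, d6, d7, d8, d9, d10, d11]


Parity bits: p1=0, p2=1, p3=0, p4=1

010010111111111


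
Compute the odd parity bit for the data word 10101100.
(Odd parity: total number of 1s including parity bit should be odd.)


Number of 1s in data: 4
Parity bit: 1

1


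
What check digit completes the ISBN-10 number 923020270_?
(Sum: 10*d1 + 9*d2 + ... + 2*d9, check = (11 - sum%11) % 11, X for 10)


Weighted sum: 173
173 mod 11 = 8

Check digit: 3


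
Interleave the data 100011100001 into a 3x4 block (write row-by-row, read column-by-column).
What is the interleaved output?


Matrix:
  1000
  1110
  0001
Read columns: 110010010001

110010010001


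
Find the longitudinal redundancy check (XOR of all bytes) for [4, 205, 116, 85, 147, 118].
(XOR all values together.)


XOR chain: 4 ^ 205 ^ 116 ^ 85 ^ 147 ^ 118 = 13

13


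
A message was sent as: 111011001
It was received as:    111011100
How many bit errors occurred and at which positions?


XOR: 000000101

2 error(s) at position(s): 6, 8


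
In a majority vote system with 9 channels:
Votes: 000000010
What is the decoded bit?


Ones: 1 out of 9
Threshold: 5

0 (1/9 voted 1)


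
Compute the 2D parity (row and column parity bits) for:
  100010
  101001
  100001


Row parities: 010
Column parities: 101010

Row P: 010, Col P: 101010, Corner: 1


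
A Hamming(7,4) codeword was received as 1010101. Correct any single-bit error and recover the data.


Syndrome = 0: no error detected

Data: 1101 (no errors)


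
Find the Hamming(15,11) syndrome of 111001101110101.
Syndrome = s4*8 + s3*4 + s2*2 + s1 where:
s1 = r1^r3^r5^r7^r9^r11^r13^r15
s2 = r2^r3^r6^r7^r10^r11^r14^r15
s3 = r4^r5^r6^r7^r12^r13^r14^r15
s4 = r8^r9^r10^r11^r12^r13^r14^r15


s1=1, s2=1, s3=0, s4=1

Syndrome = 11 (error at position 11)


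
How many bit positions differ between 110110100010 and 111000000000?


XOR: 001110100010
Count of 1s: 5

5


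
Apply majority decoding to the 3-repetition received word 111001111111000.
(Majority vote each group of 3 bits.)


Groups: 111, 001, 111, 111, 000
Majority votes: 10110

10110


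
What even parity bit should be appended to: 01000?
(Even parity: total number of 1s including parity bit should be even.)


Number of 1s in data: 1
Parity bit: 1

1


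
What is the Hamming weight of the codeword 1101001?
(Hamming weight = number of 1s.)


Counting 1s in 1101001

4


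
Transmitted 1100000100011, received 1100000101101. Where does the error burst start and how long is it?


XOR: 0000000001110

Burst at position 9, length 3


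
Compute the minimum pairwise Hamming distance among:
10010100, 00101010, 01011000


Comparing all pairs, minimum distance: 4
Can detect 3 errors, correct 1 errors

4


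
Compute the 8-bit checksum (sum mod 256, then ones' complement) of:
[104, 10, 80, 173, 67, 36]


Sum = 470 mod 256 = 214
Complement = 41

41


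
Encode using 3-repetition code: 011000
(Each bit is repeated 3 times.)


Each bit -> 3 copies

000111111000000000


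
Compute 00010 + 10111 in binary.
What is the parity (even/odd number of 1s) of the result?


00010 = 2
10111 = 23
Sum = 25 = 11001
1s count = 3

odd parity (3 ones in 11001)


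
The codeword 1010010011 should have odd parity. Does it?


Number of 1s: 5

Yes, parity is correct (5 ones)


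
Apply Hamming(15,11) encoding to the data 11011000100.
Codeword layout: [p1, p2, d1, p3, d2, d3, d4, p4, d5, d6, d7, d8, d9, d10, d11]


Parity bits: p1=1, p2=0, p3=1, p4=0

101110101000100


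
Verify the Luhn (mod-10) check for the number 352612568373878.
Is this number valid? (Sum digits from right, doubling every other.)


Luhn sum = 70
70 mod 10 = 0

Valid (Luhn sum mod 10 = 0)


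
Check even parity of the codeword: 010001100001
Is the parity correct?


Number of 1s: 4

Yes, parity is correct (4 ones)


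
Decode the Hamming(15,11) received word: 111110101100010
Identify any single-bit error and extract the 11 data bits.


Syndrome = 11: error at position 11

Data: 11011110010 (corrected bit 11)


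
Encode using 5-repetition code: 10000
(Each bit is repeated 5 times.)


Each bit -> 5 copies

1111100000000000000000000


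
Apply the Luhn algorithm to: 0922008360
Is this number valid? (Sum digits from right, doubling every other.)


Luhn sum = 28
28 mod 10 = 8

Invalid (Luhn sum mod 10 = 8)


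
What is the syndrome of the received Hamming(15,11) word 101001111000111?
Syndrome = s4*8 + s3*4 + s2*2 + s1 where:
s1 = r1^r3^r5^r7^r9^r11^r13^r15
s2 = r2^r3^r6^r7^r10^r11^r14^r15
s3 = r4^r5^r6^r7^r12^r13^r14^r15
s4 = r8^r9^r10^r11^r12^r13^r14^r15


s1=0, s2=1, s3=1, s4=1

Syndrome = 14 (error at position 14)


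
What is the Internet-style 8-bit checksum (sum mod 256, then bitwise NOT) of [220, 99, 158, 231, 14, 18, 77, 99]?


Sum = 916 mod 256 = 148
Complement = 107

107


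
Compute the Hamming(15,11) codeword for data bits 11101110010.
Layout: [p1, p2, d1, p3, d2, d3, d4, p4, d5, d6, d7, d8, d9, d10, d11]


Parity bits: p1=0, p2=1, p3=1, p4=0

011111001110010


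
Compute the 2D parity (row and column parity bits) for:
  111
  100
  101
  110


Row parities: 1100
Column parities: 000

Row P: 1100, Col P: 000, Corner: 0


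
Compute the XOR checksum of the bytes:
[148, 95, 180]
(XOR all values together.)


XOR chain: 148 ^ 95 ^ 180 = 127

127


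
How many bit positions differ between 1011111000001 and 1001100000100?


XOR: 0010011000101
Count of 1s: 5

5


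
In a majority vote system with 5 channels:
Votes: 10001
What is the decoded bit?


Ones: 2 out of 5
Threshold: 3

0 (2/5 voted 1)


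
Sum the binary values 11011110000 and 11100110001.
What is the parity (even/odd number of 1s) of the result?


11011110000 = 1776
11100110001 = 1841
Sum = 3617 = 111000100001
1s count = 5

odd parity (5 ones in 111000100001)


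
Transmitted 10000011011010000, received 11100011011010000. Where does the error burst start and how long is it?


XOR: 01100000000000000

Burst at position 1, length 2


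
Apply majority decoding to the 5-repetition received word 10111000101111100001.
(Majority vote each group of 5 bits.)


Groups: 10111, 00010, 11111, 00001
Majority votes: 1010

1010


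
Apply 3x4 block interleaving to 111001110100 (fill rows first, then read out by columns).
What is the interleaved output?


Matrix:
  1110
  0111
  0100
Read columns: 100111110010

100111110010


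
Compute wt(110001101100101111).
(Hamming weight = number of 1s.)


Counting 1s in 110001101100101111

11


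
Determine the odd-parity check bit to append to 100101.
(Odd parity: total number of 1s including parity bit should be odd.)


Number of 1s in data: 3
Parity bit: 0

0


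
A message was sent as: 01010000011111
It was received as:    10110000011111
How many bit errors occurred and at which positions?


XOR: 11100000000000

3 error(s) at position(s): 0, 1, 2


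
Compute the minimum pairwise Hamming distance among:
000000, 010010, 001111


Comparing all pairs, minimum distance: 2
Can detect 1 errors, correct 0 errors

2


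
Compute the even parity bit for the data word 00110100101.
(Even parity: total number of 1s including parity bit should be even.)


Number of 1s in data: 5
Parity bit: 1

1


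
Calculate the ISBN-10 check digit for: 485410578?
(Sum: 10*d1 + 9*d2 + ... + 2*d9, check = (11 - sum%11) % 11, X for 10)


Weighted sum: 243
243 mod 11 = 1

Check digit: X


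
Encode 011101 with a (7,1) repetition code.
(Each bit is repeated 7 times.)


Each bit -> 7 copies

000000011111111111111111111100000001111111


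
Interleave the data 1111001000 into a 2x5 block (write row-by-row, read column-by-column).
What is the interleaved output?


Matrix:
  11110
  01000
Read columns: 1011101000

1011101000


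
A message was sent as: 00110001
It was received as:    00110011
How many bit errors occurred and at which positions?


XOR: 00000010

1 error(s) at position(s): 6


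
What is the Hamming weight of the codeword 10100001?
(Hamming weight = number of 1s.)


Counting 1s in 10100001

3


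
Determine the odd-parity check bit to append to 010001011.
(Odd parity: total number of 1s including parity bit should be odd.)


Number of 1s in data: 4
Parity bit: 1

1


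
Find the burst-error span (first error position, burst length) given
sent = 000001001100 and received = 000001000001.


XOR: 000000001101

Burst at position 8, length 4


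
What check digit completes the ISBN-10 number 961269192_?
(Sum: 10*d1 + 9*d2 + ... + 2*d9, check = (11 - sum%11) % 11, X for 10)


Weighted sum: 282
282 mod 11 = 7

Check digit: 4


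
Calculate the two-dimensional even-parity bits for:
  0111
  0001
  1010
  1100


Row parities: 1100
Column parities: 0000

Row P: 1100, Col P: 0000, Corner: 0


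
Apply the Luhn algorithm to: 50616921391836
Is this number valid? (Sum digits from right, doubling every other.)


Luhn sum = 59
59 mod 10 = 9

Invalid (Luhn sum mod 10 = 9)


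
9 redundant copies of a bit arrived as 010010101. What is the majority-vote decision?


Ones: 4 out of 9
Threshold: 5

0 (4/9 voted 1)


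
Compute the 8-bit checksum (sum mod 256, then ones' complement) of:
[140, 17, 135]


Sum = 292 mod 256 = 36
Complement = 219

219


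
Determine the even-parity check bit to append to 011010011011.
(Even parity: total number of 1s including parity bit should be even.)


Number of 1s in data: 7
Parity bit: 1

1


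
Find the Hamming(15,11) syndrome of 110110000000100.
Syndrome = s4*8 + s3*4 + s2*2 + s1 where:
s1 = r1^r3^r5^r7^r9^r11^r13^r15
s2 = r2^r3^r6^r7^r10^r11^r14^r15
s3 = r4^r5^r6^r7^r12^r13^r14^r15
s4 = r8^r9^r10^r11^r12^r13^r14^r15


s1=1, s2=1, s3=1, s4=1

Syndrome = 15 (error at position 15)


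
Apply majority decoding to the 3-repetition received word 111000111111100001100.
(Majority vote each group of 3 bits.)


Groups: 111, 000, 111, 111, 100, 001, 100
Majority votes: 1011000

1011000


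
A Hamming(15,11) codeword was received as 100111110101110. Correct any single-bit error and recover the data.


Syndrome = 12: error at position 12

Data: 01110100110 (corrected bit 12)


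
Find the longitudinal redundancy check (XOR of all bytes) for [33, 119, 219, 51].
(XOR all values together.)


XOR chain: 33 ^ 119 ^ 219 ^ 51 = 190

190


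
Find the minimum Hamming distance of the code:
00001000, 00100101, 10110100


Comparing all pairs, minimum distance: 3
Can detect 2 errors, correct 1 errors

3


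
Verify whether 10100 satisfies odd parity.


Number of 1s: 2

No, parity error (2 ones)


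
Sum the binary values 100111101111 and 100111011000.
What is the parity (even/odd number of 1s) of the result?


100111101111 = 2543
100111011000 = 2520
Sum = 5063 = 1001111000111
1s count = 8

even parity (8 ones in 1001111000111)


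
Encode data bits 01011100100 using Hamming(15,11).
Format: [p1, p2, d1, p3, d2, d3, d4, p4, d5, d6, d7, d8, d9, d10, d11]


Parity bits: p1=0, p2=0, p3=1, p4=1

000110111100100


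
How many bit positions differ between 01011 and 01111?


XOR: 00100
Count of 1s: 1

1


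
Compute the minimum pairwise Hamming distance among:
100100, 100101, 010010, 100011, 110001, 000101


Comparing all pairs, minimum distance: 1
Can detect 0 errors, correct 0 errors

1


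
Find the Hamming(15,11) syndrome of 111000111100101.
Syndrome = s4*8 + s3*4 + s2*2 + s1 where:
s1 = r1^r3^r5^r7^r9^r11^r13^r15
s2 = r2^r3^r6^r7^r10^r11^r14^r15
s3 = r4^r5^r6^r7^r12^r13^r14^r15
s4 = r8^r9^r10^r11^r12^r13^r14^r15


s1=0, s2=1, s3=1, s4=1

Syndrome = 14 (error at position 14)


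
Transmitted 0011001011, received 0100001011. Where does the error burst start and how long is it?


XOR: 0111000000

Burst at position 1, length 3


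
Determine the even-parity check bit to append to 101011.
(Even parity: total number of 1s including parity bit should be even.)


Number of 1s in data: 4
Parity bit: 0

0


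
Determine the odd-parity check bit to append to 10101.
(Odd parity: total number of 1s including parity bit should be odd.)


Number of 1s in data: 3
Parity bit: 0

0


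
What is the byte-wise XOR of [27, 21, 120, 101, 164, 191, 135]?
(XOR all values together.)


XOR chain: 27 ^ 21 ^ 120 ^ 101 ^ 164 ^ 191 ^ 135 = 143

143


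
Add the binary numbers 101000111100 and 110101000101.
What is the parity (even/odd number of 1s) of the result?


101000111100 = 2620
110101000101 = 3397
Sum = 6017 = 1011110000001
1s count = 6

even parity (6 ones in 1011110000001)


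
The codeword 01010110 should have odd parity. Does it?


Number of 1s: 4

No, parity error (4 ones)


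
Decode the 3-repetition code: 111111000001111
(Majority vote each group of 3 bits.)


Groups: 111, 111, 000, 001, 111
Majority votes: 11001

11001


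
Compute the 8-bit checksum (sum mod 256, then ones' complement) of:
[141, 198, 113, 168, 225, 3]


Sum = 848 mod 256 = 80
Complement = 175

175


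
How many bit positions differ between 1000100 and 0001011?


XOR: 1001111
Count of 1s: 5

5


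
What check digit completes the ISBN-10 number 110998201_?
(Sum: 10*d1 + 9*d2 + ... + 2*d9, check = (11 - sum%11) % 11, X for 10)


Weighted sum: 186
186 mod 11 = 10

Check digit: 1


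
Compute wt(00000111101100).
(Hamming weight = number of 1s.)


Counting 1s in 00000111101100

6


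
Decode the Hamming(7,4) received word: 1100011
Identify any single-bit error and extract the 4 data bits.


Syndrome = 2: error at position 2

Data: 0011 (corrected bit 2)


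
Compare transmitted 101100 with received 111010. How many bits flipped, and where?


XOR: 010110

3 error(s) at position(s): 1, 3, 4


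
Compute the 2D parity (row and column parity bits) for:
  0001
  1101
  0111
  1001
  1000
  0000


Row parities: 111010
Column parities: 1010

Row P: 111010, Col P: 1010, Corner: 0


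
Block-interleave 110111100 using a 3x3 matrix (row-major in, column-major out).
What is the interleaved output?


Matrix:
  110
  111
  100
Read columns: 111110010

111110010


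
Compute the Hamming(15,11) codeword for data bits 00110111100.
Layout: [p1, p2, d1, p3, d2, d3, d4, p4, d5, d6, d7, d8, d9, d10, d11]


Parity bits: p1=1, p2=0, p3=0, p4=0

100001100111100


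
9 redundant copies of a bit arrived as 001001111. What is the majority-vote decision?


Ones: 5 out of 9
Threshold: 5

1 (5/9 voted 1)


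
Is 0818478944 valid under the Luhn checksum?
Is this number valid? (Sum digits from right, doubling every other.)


Luhn sum = 61
61 mod 10 = 1

Invalid (Luhn sum mod 10 = 1)


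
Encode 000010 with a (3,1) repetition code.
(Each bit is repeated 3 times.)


Each bit -> 3 copies

000000000000111000


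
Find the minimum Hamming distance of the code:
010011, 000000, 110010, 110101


Comparing all pairs, minimum distance: 2
Can detect 1 errors, correct 0 errors

2


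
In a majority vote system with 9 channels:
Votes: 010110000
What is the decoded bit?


Ones: 3 out of 9
Threshold: 5

0 (3/9 voted 1)


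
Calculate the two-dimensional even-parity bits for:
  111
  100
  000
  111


Row parities: 1101
Column parities: 100

Row P: 1101, Col P: 100, Corner: 1


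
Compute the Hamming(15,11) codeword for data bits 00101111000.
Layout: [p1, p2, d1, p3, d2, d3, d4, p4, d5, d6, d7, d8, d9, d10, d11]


Parity bits: p1=0, p2=1, p3=0, p4=0

010001001111000


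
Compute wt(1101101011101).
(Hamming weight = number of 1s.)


Counting 1s in 1101101011101

9


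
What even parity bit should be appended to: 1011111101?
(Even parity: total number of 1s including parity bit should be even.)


Number of 1s in data: 8
Parity bit: 0

0


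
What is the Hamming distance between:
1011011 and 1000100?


XOR: 0011111
Count of 1s: 5

5


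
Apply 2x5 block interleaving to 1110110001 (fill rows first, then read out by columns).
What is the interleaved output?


Matrix:
  11101
  10001
Read columns: 1110100011

1110100011


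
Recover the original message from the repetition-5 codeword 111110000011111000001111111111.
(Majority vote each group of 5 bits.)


Groups: 11111, 00000, 11111, 00000, 11111, 11111
Majority votes: 101011

101011


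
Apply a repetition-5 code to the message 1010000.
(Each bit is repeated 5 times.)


Each bit -> 5 copies

11111000001111100000000000000000000


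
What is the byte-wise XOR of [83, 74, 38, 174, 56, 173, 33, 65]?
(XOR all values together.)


XOR chain: 83 ^ 74 ^ 38 ^ 174 ^ 56 ^ 173 ^ 33 ^ 65 = 100

100


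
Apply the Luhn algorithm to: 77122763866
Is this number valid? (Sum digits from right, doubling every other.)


Luhn sum = 53
53 mod 10 = 3

Invalid (Luhn sum mod 10 = 3)


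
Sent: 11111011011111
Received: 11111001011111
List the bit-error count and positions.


XOR: 00000010000000

1 error(s) at position(s): 6


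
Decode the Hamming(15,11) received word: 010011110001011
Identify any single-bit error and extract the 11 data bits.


Syndrome = 3: error at position 3

Data: 11110001011 (corrected bit 3)


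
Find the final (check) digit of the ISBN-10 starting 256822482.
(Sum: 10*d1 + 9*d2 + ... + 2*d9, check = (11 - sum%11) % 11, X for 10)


Weighted sum: 235
235 mod 11 = 4

Check digit: 7


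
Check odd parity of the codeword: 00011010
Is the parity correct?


Number of 1s: 3

Yes, parity is correct (3 ones)


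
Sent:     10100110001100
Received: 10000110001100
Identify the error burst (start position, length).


XOR: 00100000000000

Burst at position 2, length 1


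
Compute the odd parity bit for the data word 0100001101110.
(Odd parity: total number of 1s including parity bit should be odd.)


Number of 1s in data: 6
Parity bit: 1

1


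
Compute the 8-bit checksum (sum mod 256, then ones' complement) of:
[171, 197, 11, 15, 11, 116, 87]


Sum = 608 mod 256 = 96
Complement = 159

159
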